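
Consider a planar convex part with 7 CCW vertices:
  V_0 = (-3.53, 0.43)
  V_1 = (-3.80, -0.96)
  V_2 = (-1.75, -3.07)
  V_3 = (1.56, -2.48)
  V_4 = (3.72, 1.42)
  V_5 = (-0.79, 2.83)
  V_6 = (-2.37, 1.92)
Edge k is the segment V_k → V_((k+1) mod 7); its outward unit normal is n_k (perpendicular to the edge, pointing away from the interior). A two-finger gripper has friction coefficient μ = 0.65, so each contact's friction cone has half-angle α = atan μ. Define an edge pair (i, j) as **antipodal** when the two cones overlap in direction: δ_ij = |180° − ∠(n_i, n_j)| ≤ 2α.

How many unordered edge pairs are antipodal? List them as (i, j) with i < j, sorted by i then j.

count = 7; pairs: (0,3), (1,4), (2,4), (2,5), (2,6), (3,5), (3,6)

α = atan 0.65 = 33.02°;  2α = 66.05°
n_0 = (-0.9817, +0.1907)
n_1 = (-0.7172, -0.6968)
n_2 = (+0.1755, -0.9845)
n_3 = (+0.8748, -0.4845)
n_4 = (+0.2984, +0.9544)
n_5 = (-0.4991, +0.8666)
n_6 = (-0.7891, +0.6143)
  (0,1): δ = 124.83°  ·
  (0,2): δ = 68.90°  ·
  (0,3): δ = 17.99°  ✓
  (0,4): δ = 83.63°  ·
  (0,5): δ = 130.93°  ·
  (0,6): δ = 153.09°  ·
  (1,2): δ = 124.07°  ·
  (1,3): δ = 73.15°  ·
  (1,4): δ = 28.47°  ✓
  (1,5): δ = 75.77°  ·
  (1,6): δ = 97.92°  ·
  (2,3): δ = 129.09°  ·
  (2,4): δ = 27.47°  ✓
  (2,5): δ = 19.83°  ✓
  (2,6): δ = 41.99°  ✓
  (3,4): δ = 78.38°  ·
  (3,5): δ = 31.08°  ✓
  (3,6): δ = 8.92°  ✓
  (4,5): δ = 132.70°  ·
  (4,6): δ = 110.54°  ·
  (5,6): δ = 157.84°  ·
antipodal pairs: 7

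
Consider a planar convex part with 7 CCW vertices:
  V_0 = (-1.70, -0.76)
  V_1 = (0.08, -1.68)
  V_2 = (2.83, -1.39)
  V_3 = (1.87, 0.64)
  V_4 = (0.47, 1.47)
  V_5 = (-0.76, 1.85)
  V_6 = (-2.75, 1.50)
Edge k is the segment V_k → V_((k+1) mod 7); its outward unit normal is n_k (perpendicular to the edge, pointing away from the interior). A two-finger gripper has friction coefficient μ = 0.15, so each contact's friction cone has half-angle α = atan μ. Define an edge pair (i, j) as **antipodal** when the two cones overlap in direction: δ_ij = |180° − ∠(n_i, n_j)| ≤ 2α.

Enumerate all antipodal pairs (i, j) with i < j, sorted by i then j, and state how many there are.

α = atan 0.15 = 8.53°;  2α = 17.06°
n_0 = (-0.4592, -0.8884)
n_1 = (+0.1049, -0.9945)
n_2 = (+0.9040, +0.4275)
n_3 = (+0.5100, +0.8602)
n_4 = (+0.2952, +0.9554)
n_5 = (-0.1732, +0.9849)
n_6 = (-0.9069, -0.4213)
  (0,1): δ = 146.65°  ·
  (0,2): δ = 37.36°  ·
  (0,3): δ = 3.33°  ✓
  (0,4): δ = 10.16°  ✓
  (0,5): δ = 37.31°  ·
  (0,6): δ = 142.25°  ·
  (1,2): δ = 70.71°  ·
  (1,3): δ = 36.68°  ·
  (1,4): δ = 23.19°  ·
  (1,5): δ = 3.96°  ✓
  (1,6): δ = 108.90°  ·
  (2,3): δ = 145.97°  ·
  (2,4): δ = 132.48°  ·
  (2,5): δ = 105.33°  ·
  (2,6): δ = 0.39°  ✓
  (3,4): δ = 166.51°  ·
  (3,5): δ = 139.36°  ·
  (3,6): δ = 34.42°  ·
  (4,5): δ = 152.86°  ·
  (4,6): δ = 47.91°  ·
  (5,6): δ = 75.06°  ·
antipodal pairs: 4

count = 4; pairs: (0,3), (0,4), (1,5), (2,6)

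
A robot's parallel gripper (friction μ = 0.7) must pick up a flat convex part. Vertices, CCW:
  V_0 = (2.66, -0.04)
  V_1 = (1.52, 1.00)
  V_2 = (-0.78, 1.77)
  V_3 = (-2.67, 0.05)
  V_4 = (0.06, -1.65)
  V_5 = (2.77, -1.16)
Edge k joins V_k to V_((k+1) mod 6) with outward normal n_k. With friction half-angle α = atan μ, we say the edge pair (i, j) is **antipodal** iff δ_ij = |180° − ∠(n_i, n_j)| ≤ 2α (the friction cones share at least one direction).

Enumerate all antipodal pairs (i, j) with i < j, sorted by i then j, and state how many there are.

α = atan 0.7 = 34.99°;  2α = 69.98°
n_0 = (+0.6740, +0.7388)
n_1 = (+0.3175, +0.9483)
n_2 = (-0.6731, +0.7396)
n_3 = (-0.5286, -0.8489)
n_4 = (+0.1779, -0.9840)
n_5 = (+0.9952, +0.0977)
  (0,1): δ = 156.14°  ·
  (0,2): δ = 95.32°  ·
  (0,3): δ = 10.46°  ✓
  (0,4): δ = 52.62°  ✓
  (0,5): δ = 137.98°  ·
  (1,2): δ = 119.19°  ·
  (1,3): δ = 13.40°  ✓
  (1,4): δ = 28.76°  ✓
  (1,5): δ = 114.12°  ·
  (2,3): δ = 74.21°  ·
  (2,4): δ = 32.05°  ✓
  (2,5): δ = 53.31°  ✓
  (3,4): δ = 137.84°  ·
  (3,5): δ = 52.48°  ✓
  (4,5): δ = 94.64°  ·
antipodal pairs: 7

count = 7; pairs: (0,3), (0,4), (1,3), (1,4), (2,4), (2,5), (3,5)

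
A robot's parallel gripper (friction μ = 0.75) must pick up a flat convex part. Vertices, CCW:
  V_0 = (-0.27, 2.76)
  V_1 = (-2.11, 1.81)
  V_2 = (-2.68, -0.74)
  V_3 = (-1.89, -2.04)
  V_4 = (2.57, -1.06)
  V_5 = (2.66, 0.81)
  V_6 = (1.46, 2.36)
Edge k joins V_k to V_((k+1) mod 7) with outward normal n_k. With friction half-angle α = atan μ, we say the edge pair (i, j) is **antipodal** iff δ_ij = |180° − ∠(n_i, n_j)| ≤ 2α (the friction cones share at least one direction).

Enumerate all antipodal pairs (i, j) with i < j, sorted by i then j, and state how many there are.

α = atan 0.75 = 36.87°;  2α = 73.74°
n_0 = (-0.4588, +0.8886)
n_1 = (-0.9759, +0.2181)
n_2 = (-0.8546, -0.5193)
n_3 = (+0.2146, -0.9767)
n_4 = (+0.9988, -0.0481)
n_5 = (+0.7907, +0.6122)
n_6 = (+0.2253, +0.9743)
  (0,1): δ = 129.91°  ·
  (0,2): δ = 86.02°  ·
  (0,3): δ = 14.91°  ✓
  (0,4): δ = 59.94°  ✓
  (0,5): δ = 100.44°  ·
  (0,6): δ = 139.67°  ·
  (1,2): δ = 136.11°  ·
  (1,3): δ = 65.01°  ✓
  (1,4): δ = 9.84°  ✓
  (1,5): δ = 50.35°  ✓
  (1,6): δ = 89.58°  ·
  (2,3): δ = 108.89°  ·
  (2,4): δ = 34.04°  ✓
  (2,5): δ = 6.46°  ✓
  (2,6): δ = 45.69°  ✓
  (3,4): δ = 105.15°  ·
  (3,5): δ = 64.65°  ✓
  (3,6): δ = 25.41°  ✓
  (4,5): δ = 139.50°  ·
  (4,6): δ = 100.26°  ·
  (5,6): δ = 140.77°  ·
antipodal pairs: 10

count = 10; pairs: (0,3), (0,4), (1,3), (1,4), (1,5), (2,4), (2,5), (2,6), (3,5), (3,6)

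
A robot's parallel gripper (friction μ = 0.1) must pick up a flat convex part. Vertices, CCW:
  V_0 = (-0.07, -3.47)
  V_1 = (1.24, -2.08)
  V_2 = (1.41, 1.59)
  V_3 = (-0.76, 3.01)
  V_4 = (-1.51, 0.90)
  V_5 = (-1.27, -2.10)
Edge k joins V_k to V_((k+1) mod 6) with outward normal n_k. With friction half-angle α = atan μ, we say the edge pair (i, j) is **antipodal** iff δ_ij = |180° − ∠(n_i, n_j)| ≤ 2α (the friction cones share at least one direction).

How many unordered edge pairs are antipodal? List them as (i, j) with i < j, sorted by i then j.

count = 1; pairs: (1,4)

α = atan 0.1 = 5.71°;  2α = 11.42°
n_0 = (+0.7277, -0.6859)
n_1 = (+0.9989, -0.0463)
n_2 = (+0.5476, +0.8368)
n_3 = (-0.9422, +0.3349)
n_4 = (-0.9968, -0.0797)
n_5 = (-0.7522, -0.6589)
  (0,1): δ = 139.35°  ·
  (0,2): δ = 79.90°  ·
  (0,3): δ = 23.74°  ·
  (0,4): δ = 47.88°  ·
  (0,5): δ = 84.52°  ·
  (1,2): δ = 120.55°  ·
  (1,3): δ = 16.92°  ·
  (1,4): δ = 7.23°  ✓
  (1,5): δ = 43.87°  ·
  (2,3): δ = 76.37°  ·
  (2,4): δ = 52.23°  ·
  (2,5): δ = 15.58°  ·
  (3,4): δ = 155.86°  ·
  (3,5): δ = 119.22°  ·
  (4,5): δ = 143.36°  ·
antipodal pairs: 1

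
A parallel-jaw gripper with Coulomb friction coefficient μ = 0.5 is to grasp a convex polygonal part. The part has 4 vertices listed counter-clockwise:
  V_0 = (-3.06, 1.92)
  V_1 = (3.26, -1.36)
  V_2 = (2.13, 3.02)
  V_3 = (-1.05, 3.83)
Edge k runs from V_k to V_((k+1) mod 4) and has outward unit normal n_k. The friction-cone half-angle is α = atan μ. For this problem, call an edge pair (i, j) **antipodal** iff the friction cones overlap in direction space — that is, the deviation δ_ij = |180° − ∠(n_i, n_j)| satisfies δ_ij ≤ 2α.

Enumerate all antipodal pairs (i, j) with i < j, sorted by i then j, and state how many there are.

α = atan 0.5 = 26.57°;  2α = 53.13°
n_0 = (-0.4606, -0.8876)
n_1 = (+0.9683, +0.2498)
n_2 = (+0.2468, +0.9691)
n_3 = (-0.6888, +0.7249)
  (0,1): δ = 48.10°  ✓
  (0,2): δ = 13.14°  ✓
  (0,3): δ = 70.97°  ·
  (1,2): δ = 118.76°  ·
  (1,3): δ = 60.93°  ·
  (2,3): δ = 122.17°  ·
antipodal pairs: 2

count = 2; pairs: (0,1), (0,2)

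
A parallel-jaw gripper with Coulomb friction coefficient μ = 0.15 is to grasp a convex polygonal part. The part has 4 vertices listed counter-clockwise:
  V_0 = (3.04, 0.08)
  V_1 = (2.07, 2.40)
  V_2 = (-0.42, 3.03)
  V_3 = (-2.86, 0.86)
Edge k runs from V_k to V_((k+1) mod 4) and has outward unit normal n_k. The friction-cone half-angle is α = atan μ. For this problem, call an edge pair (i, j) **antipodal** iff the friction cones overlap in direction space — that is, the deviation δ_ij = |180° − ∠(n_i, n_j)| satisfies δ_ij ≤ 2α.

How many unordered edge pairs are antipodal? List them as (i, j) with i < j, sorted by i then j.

α = atan 0.15 = 8.53°;  2α = 17.06°
n_0 = (+0.9226, +0.3857)
n_1 = (+0.2453, +0.9695)
n_2 = (-0.6646, +0.7472)
n_3 = (-0.1311, -0.9914)
  (0,1): δ = 126.89°  ·
  (0,2): δ = 71.04°  ·
  (0,3): δ = 59.78°  ·
  (1,2): δ = 124.15°  ·
  (1,3): δ = 6.67°  ✓
  (2,3): δ = 49.18°  ·
antipodal pairs: 1

count = 1; pairs: (1,3)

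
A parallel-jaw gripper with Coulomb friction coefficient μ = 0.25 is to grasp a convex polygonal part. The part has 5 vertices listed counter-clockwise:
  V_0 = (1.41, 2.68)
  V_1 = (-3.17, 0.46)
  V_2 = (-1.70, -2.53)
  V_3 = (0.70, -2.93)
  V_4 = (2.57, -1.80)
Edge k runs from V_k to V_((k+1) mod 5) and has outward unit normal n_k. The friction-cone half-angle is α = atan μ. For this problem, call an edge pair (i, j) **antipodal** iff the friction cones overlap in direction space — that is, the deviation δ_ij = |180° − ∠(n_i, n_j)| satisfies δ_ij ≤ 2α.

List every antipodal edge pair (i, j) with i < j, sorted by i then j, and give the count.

count = 2; pairs: (0,3), (1,4)

α = atan 0.25 = 14.04°;  2α = 28.07°
n_0 = (-0.4362, +0.8999)
n_1 = (-0.8974, -0.4412)
n_2 = (-0.1644, -0.9864)
n_3 = (+0.5172, -0.8559)
n_4 = (+0.9681, +0.2507)
  (0,1): δ = 89.68°  ·
  (0,2): δ = 35.32°  ·
  (0,3): δ = 5.28°  ✓
  (0,4): δ = 78.66°  ·
  (1,2): δ = 125.64°  ·
  (1,3): δ = 85.04°  ·
  (1,4): δ = 11.66°  ✓
  (2,3): δ = 139.39°  ·
  (2,4): δ = 66.02°  ·
  (3,4): δ = 106.63°  ·
antipodal pairs: 2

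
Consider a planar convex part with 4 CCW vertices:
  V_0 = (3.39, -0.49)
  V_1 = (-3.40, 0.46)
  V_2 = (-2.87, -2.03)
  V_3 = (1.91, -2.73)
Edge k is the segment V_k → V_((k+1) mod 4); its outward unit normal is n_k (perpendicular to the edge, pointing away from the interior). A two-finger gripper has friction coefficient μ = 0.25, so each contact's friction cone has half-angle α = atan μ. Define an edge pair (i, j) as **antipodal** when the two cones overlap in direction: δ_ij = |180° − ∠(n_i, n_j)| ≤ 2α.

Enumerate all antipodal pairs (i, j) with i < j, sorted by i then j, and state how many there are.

α = atan 0.25 = 14.04°;  2α = 28.07°
n_0 = (+0.1386, +0.9904)
n_1 = (-0.9781, -0.2082)
n_2 = (-0.1449, -0.9894)
n_3 = (+0.8343, -0.5513)
  (0,1): δ = 70.02°  ·
  (0,2): δ = 0.37°  ✓
  (0,3): δ = 64.51°  ·
  (1,2): δ = 110.35°  ·
  (1,3): δ = 45.47°  ·
  (2,3): δ = 115.12°  ·
antipodal pairs: 1

count = 1; pairs: (0,2)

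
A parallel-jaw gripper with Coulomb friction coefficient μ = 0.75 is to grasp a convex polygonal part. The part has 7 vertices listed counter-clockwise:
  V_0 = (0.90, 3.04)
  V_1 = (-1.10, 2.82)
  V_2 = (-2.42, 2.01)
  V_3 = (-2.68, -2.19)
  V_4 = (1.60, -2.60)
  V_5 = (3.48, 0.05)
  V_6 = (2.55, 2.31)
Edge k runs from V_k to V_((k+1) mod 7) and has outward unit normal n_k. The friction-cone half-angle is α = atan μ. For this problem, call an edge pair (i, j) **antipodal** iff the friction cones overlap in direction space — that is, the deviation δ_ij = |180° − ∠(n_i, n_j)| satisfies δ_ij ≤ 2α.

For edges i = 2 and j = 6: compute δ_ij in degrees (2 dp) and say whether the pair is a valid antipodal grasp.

δ = 69.68°, valid

α = atan 0.75 = 36.87°;  2α = 73.74°
edge 2: e_2 = (-0.26, -4.20);  n_2 = (-0.9981, +0.0618)
edge 6: e_6 = (-1.65, +0.73);  n_6 = (+0.4046, +0.9145)
∠(n_2, n_6) = 110.32°
δ = |180° − 110.32°| = 69.68°
69.68° ≤ 2α = 73.74°  →  valid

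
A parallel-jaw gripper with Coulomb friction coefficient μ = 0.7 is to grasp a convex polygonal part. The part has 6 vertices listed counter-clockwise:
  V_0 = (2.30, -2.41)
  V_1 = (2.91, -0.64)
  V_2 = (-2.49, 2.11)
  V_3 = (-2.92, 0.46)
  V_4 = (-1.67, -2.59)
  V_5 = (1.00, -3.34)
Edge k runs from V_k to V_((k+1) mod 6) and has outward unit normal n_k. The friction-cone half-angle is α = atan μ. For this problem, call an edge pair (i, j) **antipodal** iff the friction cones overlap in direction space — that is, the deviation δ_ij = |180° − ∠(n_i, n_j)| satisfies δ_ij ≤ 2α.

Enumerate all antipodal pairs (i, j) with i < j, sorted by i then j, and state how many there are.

α = atan 0.7 = 34.99°;  2α = 69.98°
n_0 = (+0.9454, -0.3258)
n_1 = (+0.4538, +0.8911)
n_2 = (-0.9677, +0.2522)
n_3 = (-0.9253, -0.3792)
n_4 = (-0.2704, -0.9627)
n_5 = (+0.5818, -0.8133)
  (0,1): δ = 97.97°  ·
  (0,2): δ = 4.41°  ✓
  (0,3): δ = 41.30°  ✓
  (0,4): δ = 93.33°  ·
  (0,5): δ = 144.59°  ·
  (1,2): δ = 77.62°  ·
  (1,3): δ = 40.73°  ✓
  (1,4): δ = 11.30°  ✓
  (1,5): δ = 62.57°  ✓
  (2,3): δ = 143.11°  ·
  (2,4): δ = 91.08°  ·
  (2,5): δ = 39.81°  ✓
  (3,4): δ = 127.98°  ·
  (3,5): δ = 76.71°  ·
  (4,5): δ = 128.73°  ·
antipodal pairs: 6

count = 6; pairs: (0,2), (0,3), (1,3), (1,4), (1,5), (2,5)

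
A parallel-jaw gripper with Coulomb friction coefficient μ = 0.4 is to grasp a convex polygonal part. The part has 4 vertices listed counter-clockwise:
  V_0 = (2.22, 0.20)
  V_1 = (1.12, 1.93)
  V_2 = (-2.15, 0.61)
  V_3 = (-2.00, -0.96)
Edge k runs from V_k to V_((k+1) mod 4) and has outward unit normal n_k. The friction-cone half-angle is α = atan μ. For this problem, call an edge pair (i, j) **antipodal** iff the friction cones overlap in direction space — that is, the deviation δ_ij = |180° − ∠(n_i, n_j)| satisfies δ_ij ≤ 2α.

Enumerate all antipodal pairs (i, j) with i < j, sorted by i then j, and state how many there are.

count = 2; pairs: (0,2), (1,3)

α = atan 0.4 = 21.80°;  2α = 43.60°
n_0 = (+0.8439, +0.5366)
n_1 = (-0.3743, +0.9273)
n_2 = (-0.9955, -0.0951)
n_3 = (+0.2651, -0.9642)
  (0,1): δ = 100.47°  ·
  (0,2): δ = 26.99°  ✓
  (0,3): δ = 72.92°  ·
  (1,2): δ = 106.52°  ·
  (1,3): δ = 6.61°  ✓
  (2,3): δ = 80.09°  ·
antipodal pairs: 2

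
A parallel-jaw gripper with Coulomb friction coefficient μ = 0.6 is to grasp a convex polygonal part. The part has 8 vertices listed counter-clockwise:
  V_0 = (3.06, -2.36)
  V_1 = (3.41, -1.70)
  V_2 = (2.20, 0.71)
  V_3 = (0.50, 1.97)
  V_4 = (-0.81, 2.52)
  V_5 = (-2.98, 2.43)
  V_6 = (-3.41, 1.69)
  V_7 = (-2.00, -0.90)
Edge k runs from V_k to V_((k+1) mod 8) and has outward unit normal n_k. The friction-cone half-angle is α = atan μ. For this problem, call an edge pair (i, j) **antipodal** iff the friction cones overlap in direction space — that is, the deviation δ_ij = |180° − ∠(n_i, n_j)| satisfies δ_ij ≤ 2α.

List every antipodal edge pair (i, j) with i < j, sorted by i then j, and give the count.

α = atan 0.6 = 30.96°;  2α = 61.93°
n_0 = (+0.8835, -0.4685)
n_1 = (+0.8937, +0.4487)
n_2 = (+0.5955, +0.8034)
n_3 = (+0.3871, +0.9220)
n_4 = (-0.0414, +0.9991)
n_5 = (-0.8646, +0.5024)
n_6 = (-0.8783, -0.4781)
n_7 = (-0.2772, -0.9608)
  (0,1): δ = 125.40°  ·
  (0,2): δ = 98.61°  ·
  (0,3): δ = 84.84°  ·
  (0,4): δ = 59.69°  ✓
  (0,5): δ = 2.22°  ✓
  (0,6): δ = 56.50°  ✓
  (0,7): δ = 101.84°  ·
  (1,2): δ = 153.21°  ·
  (1,3): δ = 139.44°  ·
  (1,4): δ = 114.29°  ·
  (1,5): δ = 56.82°  ✓
  (1,6): δ = 1.90°  ✓
  (1,7): δ = 47.25°  ✓
  (2,3): δ = 166.23°  ·
  (2,4): δ = 141.08°  ·
  (2,5): δ = 83.62°  ·
  (2,6): δ = 24.89°  ✓
  (2,7): δ = 20.45°  ✓
  (3,4): δ = 154.85°  ·
  (3,5): δ = 97.39°  ·
  (3,6): δ = 38.66°  ✓
  (3,7): δ = 6.68°  ✓
  (4,5): δ = 122.54°  ·
  (4,6): δ = 63.81°  ·
  (4,7): δ = 18.47°  ✓
  (5,6): δ = 121.28°  ·
  (5,7): δ = 75.93°  ·
  (6,7): δ = 134.66°  ·
antipodal pairs: 11

count = 11; pairs: (0,4), (0,5), (0,6), (1,5), (1,6), (1,7), (2,6), (2,7), (3,6), (3,7), (4,7)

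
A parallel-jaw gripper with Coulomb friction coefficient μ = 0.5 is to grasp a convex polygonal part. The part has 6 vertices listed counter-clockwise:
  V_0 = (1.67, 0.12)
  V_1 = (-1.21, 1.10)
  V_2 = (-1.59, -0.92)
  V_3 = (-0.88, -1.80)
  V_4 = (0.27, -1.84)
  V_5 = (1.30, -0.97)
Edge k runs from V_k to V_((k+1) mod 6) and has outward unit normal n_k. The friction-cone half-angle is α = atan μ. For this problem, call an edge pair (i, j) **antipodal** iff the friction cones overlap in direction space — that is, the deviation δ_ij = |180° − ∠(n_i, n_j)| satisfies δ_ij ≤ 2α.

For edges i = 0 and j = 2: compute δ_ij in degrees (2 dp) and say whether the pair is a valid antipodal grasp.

δ = 32.31°, valid

α = atan 0.5 = 26.57°;  2α = 53.13°
edge 0: e_0 = (-2.88, +0.98);  n_0 = (+0.3221, +0.9467)
edge 2: e_2 = (+0.71, -0.88);  n_2 = (-0.7783, -0.6279)
∠(n_0, n_2) = 147.69°
δ = |180° − 147.69°| = 32.31°
32.31° ≤ 2α = 53.13°  →  valid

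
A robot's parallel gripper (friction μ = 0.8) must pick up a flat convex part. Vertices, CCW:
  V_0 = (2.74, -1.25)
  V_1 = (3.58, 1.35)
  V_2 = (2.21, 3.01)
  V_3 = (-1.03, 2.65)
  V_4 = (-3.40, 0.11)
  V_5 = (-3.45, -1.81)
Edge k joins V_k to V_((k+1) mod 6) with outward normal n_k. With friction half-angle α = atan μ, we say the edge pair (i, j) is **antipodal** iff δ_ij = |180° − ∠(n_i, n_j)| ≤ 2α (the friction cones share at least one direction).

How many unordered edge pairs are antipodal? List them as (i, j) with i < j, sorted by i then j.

α = atan 0.8 = 38.66°;  2α = 77.32°
n_0 = (+0.9516, -0.3074)
n_1 = (+0.7713, +0.6365)
n_2 = (-0.1104, +0.9939)
n_3 = (-0.7312, +0.6822)
n_4 = (-0.9997, +0.0260)
n_5 = (+0.0901, -0.9959)
  (0,1): δ = 122.56°  ·
  (0,2): δ = 65.76°  ✓
  (0,3): δ = 25.11°  ✓
  (0,4): δ = 16.41°  ✓
  (0,5): δ = 113.07°  ·
  (1,2): δ = 123.19°  ·
  (1,3): δ = 82.55°  ·
  (1,4): δ = 41.02°  ✓
  (1,5): δ = 55.64°  ✓
  (2,3): δ = 139.36°  ·
  (2,4): δ = 97.83°  ·
  (2,5): δ = 1.17°  ✓
  (3,4): δ = 138.47°  ·
  (3,5): δ = 41.81°  ✓
  (4,5): δ = 83.34°  ·
antipodal pairs: 7

count = 7; pairs: (0,2), (0,3), (0,4), (1,4), (1,5), (2,5), (3,5)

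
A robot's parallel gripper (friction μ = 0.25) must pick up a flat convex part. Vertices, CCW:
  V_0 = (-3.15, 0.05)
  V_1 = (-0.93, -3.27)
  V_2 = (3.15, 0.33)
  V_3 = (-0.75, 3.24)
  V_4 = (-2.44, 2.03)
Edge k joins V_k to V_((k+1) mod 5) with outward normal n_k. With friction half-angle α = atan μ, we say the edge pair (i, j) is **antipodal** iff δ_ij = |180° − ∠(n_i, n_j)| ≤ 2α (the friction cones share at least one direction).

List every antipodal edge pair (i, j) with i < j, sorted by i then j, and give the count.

count = 2; pairs: (0,2), (1,3)

α = atan 0.25 = 14.04°;  2α = 28.07°
n_0 = (-0.8313, -0.5559)
n_1 = (+0.6616, -0.7498)
n_2 = (+0.5980, +0.8015)
n_3 = (-0.5821, +0.8131)
n_4 = (-0.9413, +0.3375)
  (0,1): δ = 82.35°  ·
  (0,2): δ = 19.50°  ✓
  (0,3): δ = 91.83°  ·
  (0,4): δ = 126.50°  ·
  (1,2): δ = 78.15°  ·
  (1,3): δ = 5.82°  ✓
  (1,4): δ = 28.85°  ·
  (2,3): δ = 107.67°  ·
  (2,4): δ = 73.00°  ·
  (3,4): δ = 145.33°  ·
antipodal pairs: 2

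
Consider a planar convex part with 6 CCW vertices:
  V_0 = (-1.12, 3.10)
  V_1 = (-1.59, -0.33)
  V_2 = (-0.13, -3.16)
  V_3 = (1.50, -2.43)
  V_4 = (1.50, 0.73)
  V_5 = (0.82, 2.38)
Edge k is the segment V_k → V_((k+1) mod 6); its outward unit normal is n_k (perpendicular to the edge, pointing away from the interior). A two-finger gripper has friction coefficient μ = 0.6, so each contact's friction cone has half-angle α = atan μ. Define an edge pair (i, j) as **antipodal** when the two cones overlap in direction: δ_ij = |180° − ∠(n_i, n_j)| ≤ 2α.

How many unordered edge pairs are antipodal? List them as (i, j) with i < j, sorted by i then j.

α = atan 0.6 = 30.96°;  2α = 61.93°
n_0 = (-0.9907, +0.1358)
n_1 = (-0.8887, -0.4585)
n_2 = (+0.4087, -0.9127)
n_3 = (+1.0000, -0.0000)
n_4 = (+0.9246, +0.3810)
n_5 = (+0.3479, +0.9375)
  (0,1): δ = 144.91°  ·
  (0,2): δ = 58.07°  ✓
  (0,3): δ = 7.80°  ✓
  (0,4): δ = 30.20°  ✓
  (0,5): δ = 77.44°  ·
  (1,2): δ = 93.16°  ·
  (1,3): δ = 27.29°  ✓
  (1,4): δ = 4.89°  ✓
  (1,5): δ = 42.35°  ✓
  (2,3): δ = 114.13°  ·
  (2,4): δ = 91.73°  ·
  (2,5): δ = 44.49°  ✓
  (3,4): δ = 157.60°  ·
  (3,5): δ = 110.36°  ·
  (4,5): δ = 132.76°  ·
antipodal pairs: 7

count = 7; pairs: (0,2), (0,3), (0,4), (1,3), (1,4), (1,5), (2,5)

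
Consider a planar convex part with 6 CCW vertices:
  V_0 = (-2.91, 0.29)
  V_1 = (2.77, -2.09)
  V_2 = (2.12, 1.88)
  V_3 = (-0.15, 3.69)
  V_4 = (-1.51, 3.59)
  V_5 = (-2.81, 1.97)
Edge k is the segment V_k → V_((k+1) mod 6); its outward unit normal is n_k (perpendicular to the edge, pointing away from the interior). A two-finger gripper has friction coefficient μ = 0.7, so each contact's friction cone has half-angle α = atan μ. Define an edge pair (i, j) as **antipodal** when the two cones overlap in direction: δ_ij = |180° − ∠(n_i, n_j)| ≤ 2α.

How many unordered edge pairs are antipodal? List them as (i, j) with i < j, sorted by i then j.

α = atan 0.7 = 34.99°;  2α = 69.98°
n_0 = (-0.3865, -0.9223)
n_1 = (+0.9869, +0.1616)
n_2 = (+0.6234, +0.7819)
n_3 = (-0.0733, +0.9973)
n_4 = (-0.7799, +0.6259)
n_5 = (-0.9982, +0.0594)
  (0,1): δ = 57.97°  ✓
  (0,2): δ = 15.83°  ✓
  (0,3): δ = 26.94°  ✓
  (0,4): δ = 73.99°  ·
  (0,5): δ = 109.33°  ·
  (1,2): δ = 137.87°  ·
  (1,3): δ = 95.09°  ·
  (1,4): δ = 48.04°  ✓
  (1,5): δ = 12.70°  ✓
  (2,3): δ = 137.23°  ·
  (2,4): δ = 90.18°  ·
  (2,5): δ = 54.84°  ✓
  (3,4): δ = 132.95°  ·
  (3,5): δ = 97.61°  ·
  (4,5): δ = 144.66°  ·
antipodal pairs: 6

count = 6; pairs: (0,1), (0,2), (0,3), (1,4), (1,5), (2,5)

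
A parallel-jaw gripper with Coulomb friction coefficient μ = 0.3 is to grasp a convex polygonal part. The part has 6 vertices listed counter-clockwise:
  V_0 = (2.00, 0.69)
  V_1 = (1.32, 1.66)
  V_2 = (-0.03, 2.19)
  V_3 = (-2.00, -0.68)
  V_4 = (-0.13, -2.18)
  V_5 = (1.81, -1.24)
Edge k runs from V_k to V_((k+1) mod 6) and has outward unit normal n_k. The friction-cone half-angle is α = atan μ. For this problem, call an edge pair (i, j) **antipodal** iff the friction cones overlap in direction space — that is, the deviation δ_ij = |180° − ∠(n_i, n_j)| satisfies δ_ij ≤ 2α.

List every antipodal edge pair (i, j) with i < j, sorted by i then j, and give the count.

α = atan 0.3 = 16.70°;  2α = 33.40°
n_0 = (+0.8188, +0.5740)
n_1 = (+0.3654, +0.9308)
n_2 = (-0.8245, +0.5659)
n_3 = (-0.6257, -0.7801)
n_4 = (+0.4360, -0.8999)
n_5 = (+0.9952, -0.0980)
  (0,1): δ = 146.47°  ·
  (0,2): δ = 69.50°  ·
  (0,3): δ = 16.23°  ✓
  (0,4): δ = 80.82°  ·
  (0,5): δ = 139.35°  ·
  (1,2): δ = 103.03°  ·
  (1,3): δ = 17.30°  ✓
  (1,4): δ = 47.29°  ·
  (1,5): δ = 105.81°  ·
  (2,3): δ = 94.27°  ·
  (2,4): δ = 29.68°  ✓
  (2,5): δ = 28.84°  ✓
  (3,4): δ = 115.41°  ·
  (3,5): δ = 56.89°  ·
  (4,5): δ = 121.47°  ·
antipodal pairs: 4

count = 4; pairs: (0,3), (1,3), (2,4), (2,5)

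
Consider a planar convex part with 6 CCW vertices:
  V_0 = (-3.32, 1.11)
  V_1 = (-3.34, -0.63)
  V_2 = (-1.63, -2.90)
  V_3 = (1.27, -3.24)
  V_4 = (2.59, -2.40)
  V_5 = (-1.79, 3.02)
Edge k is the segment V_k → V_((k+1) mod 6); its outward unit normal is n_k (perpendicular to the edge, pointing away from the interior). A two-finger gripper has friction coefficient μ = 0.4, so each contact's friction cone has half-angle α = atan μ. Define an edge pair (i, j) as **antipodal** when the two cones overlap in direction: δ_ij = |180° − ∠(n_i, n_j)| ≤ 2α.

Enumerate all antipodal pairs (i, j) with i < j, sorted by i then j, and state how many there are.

count = 3; pairs: (0,4), (1,4), (3,5)

α = atan 0.4 = 21.80°;  2α = 43.60°
n_0 = (-0.9999, +0.0115)
n_1 = (-0.7987, -0.6017)
n_2 = (-0.1164, -0.9932)
n_3 = (+0.5369, -0.8437)
n_4 = (+0.7778, +0.6285)
n_5 = (-0.7805, +0.6252)
  (0,1): δ = 142.35°  ·
  (0,2): δ = 96.03°  ·
  (0,3): δ = 56.87°  ·
  (0,4): δ = 39.60°  ✓
  (0,5): δ = 141.96°  ·
  (1,2): δ = 133.68°  ·
  (1,3): δ = 94.52°  ·
  (1,4): δ = 1.95°  ✓
  (1,5): δ = 104.31°  ·
  (2,3): δ = 140.84°  ·
  (2,4): δ = 44.37°  ·
  (2,5): δ = 57.99°  ·
  (3,4): δ = 83.53°  ·
  (3,5): δ = 18.83°  ✓
  (4,5): δ = 77.64°  ·
antipodal pairs: 3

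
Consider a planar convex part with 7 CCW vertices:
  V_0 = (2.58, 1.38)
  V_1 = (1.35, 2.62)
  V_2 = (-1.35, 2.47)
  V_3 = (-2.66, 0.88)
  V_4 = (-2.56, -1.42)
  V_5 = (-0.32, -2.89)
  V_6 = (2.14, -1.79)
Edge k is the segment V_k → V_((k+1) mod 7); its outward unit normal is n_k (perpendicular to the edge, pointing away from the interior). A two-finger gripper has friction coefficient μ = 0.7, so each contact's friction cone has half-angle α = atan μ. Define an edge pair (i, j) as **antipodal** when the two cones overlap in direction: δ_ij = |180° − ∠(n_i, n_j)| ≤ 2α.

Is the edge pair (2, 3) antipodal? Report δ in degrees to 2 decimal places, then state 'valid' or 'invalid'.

δ = 138.03°, invalid

α = atan 0.7 = 34.99°;  2α = 69.98°
edge 2: e_2 = (-1.31, -1.59);  n_2 = (-0.7718, +0.6359)
edge 3: e_3 = (+0.10, -2.30);  n_3 = (-0.9991, -0.0434)
∠(n_2, n_3) = 41.97°
δ = |180° − 41.97°| = 138.03°
138.03° > 2α = 69.98°  →  invalid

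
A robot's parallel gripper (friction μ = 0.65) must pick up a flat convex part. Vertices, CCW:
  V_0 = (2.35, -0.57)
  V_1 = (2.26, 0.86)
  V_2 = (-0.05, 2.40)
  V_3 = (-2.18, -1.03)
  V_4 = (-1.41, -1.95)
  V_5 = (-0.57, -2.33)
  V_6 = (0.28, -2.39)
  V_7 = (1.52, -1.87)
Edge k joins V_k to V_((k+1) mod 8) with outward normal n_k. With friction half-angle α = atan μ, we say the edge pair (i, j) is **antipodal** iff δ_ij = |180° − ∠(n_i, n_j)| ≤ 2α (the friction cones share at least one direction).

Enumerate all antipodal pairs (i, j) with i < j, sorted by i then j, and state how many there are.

count = 10; pairs: (0,2), (0,3), (0,4), (1,3), (1,4), (1,5), (1,6), (2,5), (2,6), (2,7)

α = atan 0.65 = 33.02°;  2α = 66.05°
n_0 = (+0.9980, +0.0628)
n_1 = (+0.5547, +0.8321)
n_2 = (-0.8495, +0.5275)
n_3 = (-0.7669, -0.6418)
n_4 = (-0.4122, -0.9111)
n_5 = (-0.0704, -0.9975)
n_6 = (+0.3867, -0.9222)
n_7 = (+0.8429, -0.5381)
  (0,1): δ = 127.29°  ·
  (0,2): δ = 35.44°  ✓
  (0,3): δ = 36.33°  ✓
  (0,4): δ = 62.06°  ✓
  (0,5): δ = 82.36°  ·
  (0,6): δ = 109.15°  ·
  (0,7): δ = 143.84°  ·
  (1,2): δ = 88.15°  ·
  (1,3): δ = 16.38°  ✓
  (1,4): δ = 9.35°  ✓
  (1,5): δ = 29.65°  ✓
  (1,6): δ = 56.44°  ✓
  (1,7): δ = 91.13°  ·
  (2,3): δ = 108.23°  ·
  (2,4): δ = 82.50°  ·
  (2,5): δ = 62.20°  ✓
  (2,6): δ = 35.41°  ✓
  (2,7): δ = 0.72°  ✓
  (3,4): δ = 154.27°  ·
  (3,5): δ = 133.97°  ·
  (3,6): δ = 107.18°  ·
  (3,7): δ = 72.48°  ·
  (4,5): δ = 159.70°  ·
  (4,6): δ = 132.91°  ·
  (4,7): δ = 98.22°  ·
  (5,6): δ = 153.21°  ·
  (5,7): δ = 118.52°  ·
  (6,7): δ = 145.31°  ·
antipodal pairs: 10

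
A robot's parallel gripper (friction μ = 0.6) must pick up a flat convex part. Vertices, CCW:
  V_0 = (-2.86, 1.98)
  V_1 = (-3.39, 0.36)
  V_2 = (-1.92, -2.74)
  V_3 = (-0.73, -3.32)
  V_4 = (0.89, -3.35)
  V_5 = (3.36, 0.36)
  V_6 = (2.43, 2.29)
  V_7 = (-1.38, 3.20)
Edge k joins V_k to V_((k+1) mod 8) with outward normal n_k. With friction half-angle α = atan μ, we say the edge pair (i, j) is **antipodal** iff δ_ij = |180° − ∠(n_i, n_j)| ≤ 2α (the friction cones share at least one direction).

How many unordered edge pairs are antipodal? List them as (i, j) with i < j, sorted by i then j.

α = atan 0.6 = 30.96°;  2α = 61.93°
n_0 = (-0.9504, +0.3109)
n_1 = (-0.9036, -0.4285)
n_2 = (-0.4381, -0.8989)
n_3 = (-0.0185, -0.9998)
n_4 = (+0.8324, -0.5542)
n_5 = (+0.9009, +0.4341)
n_6 = (+0.2323, +0.9726)
n_7 = (-0.6361, +0.7716)
  (0,1): δ = 136.51°  ·
  (0,2): δ = 97.87°  ·
  (0,3): δ = 72.94°  ·
  (0,4): δ = 15.54°  ✓
  (0,5): δ = 43.84°  ✓
  (0,6): δ = 94.68°  ·
  (0,7): δ = 147.62°  ·
  (1,2): δ = 141.35°  ·
  (1,3): δ = 116.43°  ·
  (1,4): δ = 59.02°  ✓
  (1,5): δ = 0.36°  ✓
  (1,6): δ = 51.20°  ✓
  (1,7): δ = 104.13°  ·
  (2,3): δ = 155.08°  ·
  (2,4): δ = 97.67°  ·
  (2,5): δ = 38.29°  ✓
  (2,6): δ = 12.55°  ✓
  (2,7): δ = 65.48°  ·
  (3,4): δ = 122.59°  ·
  (3,5): δ = 63.21°  ·
  (3,6): δ = 12.37°  ✓
  (3,7): δ = 40.56°  ✓
  (4,5): δ = 120.62°  ·
  (4,6): δ = 69.78°  ·
  (4,7): δ = 16.85°  ✓
  (5,6): δ = 129.16°  ·
  (5,7): δ = 76.23°  ·
  (6,7): δ = 127.07°  ·
antipodal pairs: 10

count = 10; pairs: (0,4), (0,5), (1,4), (1,5), (1,6), (2,5), (2,6), (3,6), (3,7), (4,7)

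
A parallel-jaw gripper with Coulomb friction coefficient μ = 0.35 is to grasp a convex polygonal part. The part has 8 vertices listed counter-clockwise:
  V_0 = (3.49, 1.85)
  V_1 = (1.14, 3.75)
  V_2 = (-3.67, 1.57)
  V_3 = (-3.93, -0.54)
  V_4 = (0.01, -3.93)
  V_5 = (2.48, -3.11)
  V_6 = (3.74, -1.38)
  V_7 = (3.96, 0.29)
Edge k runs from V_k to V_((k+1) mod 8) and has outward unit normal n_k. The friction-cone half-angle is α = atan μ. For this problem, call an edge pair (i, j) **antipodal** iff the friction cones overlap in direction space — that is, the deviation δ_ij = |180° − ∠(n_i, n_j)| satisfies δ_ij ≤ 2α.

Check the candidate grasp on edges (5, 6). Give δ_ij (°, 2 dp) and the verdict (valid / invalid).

δ = 151.44°, invalid

α = atan 0.35 = 19.29°;  2α = 38.58°
edge 5: e_5 = (+1.26, +1.73);  n_5 = (+0.8083, -0.5887)
edge 6: e_6 = (+0.22, +1.67);  n_6 = (+0.9914, -0.1306)
∠(n_5, n_6) = 28.56°
δ = |180° − 28.56°| = 151.44°
151.44° > 2α = 38.58°  →  invalid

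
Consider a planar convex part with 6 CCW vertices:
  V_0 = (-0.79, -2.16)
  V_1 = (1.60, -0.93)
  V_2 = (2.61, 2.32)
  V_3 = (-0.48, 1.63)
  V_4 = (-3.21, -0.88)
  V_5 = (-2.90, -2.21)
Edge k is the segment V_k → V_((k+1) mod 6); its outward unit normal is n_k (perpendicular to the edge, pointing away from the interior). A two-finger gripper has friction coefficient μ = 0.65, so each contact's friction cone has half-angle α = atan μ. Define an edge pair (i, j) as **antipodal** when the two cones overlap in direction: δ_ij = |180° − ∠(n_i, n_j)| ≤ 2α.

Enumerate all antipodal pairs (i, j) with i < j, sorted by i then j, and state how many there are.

α = atan 0.65 = 33.02°;  2α = 66.05°
n_0 = (+0.4576, -0.8892)
n_1 = (+0.9549, -0.2968)
n_2 = (-0.2179, +0.9760)
n_3 = (-0.6768, +0.7361)
n_4 = (-0.9739, -0.2270)
n_5 = (+0.0237, -0.9997)
  (0,1): δ = 134.50°  ·
  (0,2): δ = 14.64°  ✓
  (0,3): δ = 15.36°  ✓
  (0,4): δ = 75.89°  ·
  (0,5): δ = 154.13°  ·
  (1,2): δ = 60.15°  ✓
  (1,3): δ = 30.14°  ✓
  (1,4): δ = 30.38°  ✓
  (1,5): δ = 108.62°  ·
  (2,3): δ = 149.99°  ·
  (2,4): δ = 89.47°  ·
  (2,5): δ = 11.23°  ✓
  (3,4): δ = 119.48°  ·
  (3,5): δ = 41.24°  ✓
  (4,5): δ = 101.76°  ·
antipodal pairs: 7

count = 7; pairs: (0,2), (0,3), (1,2), (1,3), (1,4), (2,5), (3,5)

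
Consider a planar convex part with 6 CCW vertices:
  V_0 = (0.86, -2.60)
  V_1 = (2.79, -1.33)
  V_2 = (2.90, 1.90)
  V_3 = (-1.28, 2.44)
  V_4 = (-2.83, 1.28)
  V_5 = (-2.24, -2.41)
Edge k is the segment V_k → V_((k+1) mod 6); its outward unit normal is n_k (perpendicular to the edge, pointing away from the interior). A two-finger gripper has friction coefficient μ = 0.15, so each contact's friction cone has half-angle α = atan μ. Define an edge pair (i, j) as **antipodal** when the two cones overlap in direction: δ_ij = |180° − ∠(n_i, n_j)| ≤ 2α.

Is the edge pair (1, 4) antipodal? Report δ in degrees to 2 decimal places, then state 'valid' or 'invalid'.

δ = 11.03°, valid

α = atan 0.15 = 8.53°;  2α = 17.06°
edge 1: e_1 = (+0.11, +3.23);  n_1 = (+0.9994, -0.0340)
edge 4: e_4 = (+0.59, -3.69);  n_4 = (-0.9875, -0.1579)
∠(n_1, n_4) = 168.97°
δ = |180° − 168.97°| = 11.03°
11.03° ≤ 2α = 17.06°  →  valid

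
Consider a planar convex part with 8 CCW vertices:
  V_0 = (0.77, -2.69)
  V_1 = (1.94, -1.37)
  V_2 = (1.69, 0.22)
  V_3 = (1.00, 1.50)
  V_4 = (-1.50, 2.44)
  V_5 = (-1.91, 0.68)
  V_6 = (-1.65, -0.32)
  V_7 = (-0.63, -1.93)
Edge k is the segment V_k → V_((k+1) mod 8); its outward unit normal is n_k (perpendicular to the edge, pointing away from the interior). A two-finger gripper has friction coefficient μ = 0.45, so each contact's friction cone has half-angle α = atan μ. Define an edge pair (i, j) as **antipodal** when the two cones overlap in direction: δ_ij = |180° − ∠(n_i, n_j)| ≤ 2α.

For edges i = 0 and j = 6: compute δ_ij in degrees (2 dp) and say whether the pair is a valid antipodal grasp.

δ = 73.91°, invalid

α = atan 0.45 = 24.23°;  2α = 48.46°
edge 0: e_0 = (+1.17, +1.32);  n_0 = (+0.7483, -0.6633)
edge 6: e_6 = (+1.02, -1.61);  n_6 = (-0.8447, -0.5352)
∠(n_0, n_6) = 106.09°
δ = |180° − 106.09°| = 73.91°
73.91° > 2α = 48.46°  →  invalid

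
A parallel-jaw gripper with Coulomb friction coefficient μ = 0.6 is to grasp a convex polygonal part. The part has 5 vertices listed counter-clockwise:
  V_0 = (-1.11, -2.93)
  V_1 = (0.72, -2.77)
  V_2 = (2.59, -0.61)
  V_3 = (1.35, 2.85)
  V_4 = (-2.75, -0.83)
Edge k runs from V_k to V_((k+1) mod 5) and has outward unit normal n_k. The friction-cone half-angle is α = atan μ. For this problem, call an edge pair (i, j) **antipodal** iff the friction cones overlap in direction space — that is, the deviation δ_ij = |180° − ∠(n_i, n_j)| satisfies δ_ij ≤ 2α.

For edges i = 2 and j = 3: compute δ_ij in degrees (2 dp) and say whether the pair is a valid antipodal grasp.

δ = 67.81°, invalid

α = atan 0.6 = 30.96°;  2α = 61.93°
edge 2: e_2 = (-1.24, +3.46);  n_2 = (+0.9414, +0.3374)
edge 3: e_3 = (-4.10, -3.68);  n_3 = (-0.6680, +0.7442)
∠(n_2, n_3) = 112.19°
δ = |180° − 112.19°| = 67.81°
67.81° > 2α = 61.93°  →  invalid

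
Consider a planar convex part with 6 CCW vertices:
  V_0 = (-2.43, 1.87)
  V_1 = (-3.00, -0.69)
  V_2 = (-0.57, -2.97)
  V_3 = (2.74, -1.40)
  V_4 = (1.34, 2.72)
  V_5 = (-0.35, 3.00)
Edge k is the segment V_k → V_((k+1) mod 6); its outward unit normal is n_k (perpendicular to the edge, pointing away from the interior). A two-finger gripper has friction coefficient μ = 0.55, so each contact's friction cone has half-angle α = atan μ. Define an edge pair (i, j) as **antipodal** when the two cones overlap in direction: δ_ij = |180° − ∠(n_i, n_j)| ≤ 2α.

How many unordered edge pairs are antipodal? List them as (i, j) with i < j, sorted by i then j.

α = atan 0.55 = 28.81°;  2α = 57.62°
n_0 = (-0.9761, +0.2173)
n_1 = (-0.6842, -0.7293)
n_2 = (+0.4286, -0.9035)
n_3 = (+0.9468, +0.3217)
n_4 = (+0.1635, +0.9866)
n_5 = (-0.4774, +0.8787)
  (0,1): δ = 120.62°  ·
  (0,2): δ = 52.07°  ✓
  (0,3): δ = 31.32°  ✓
  (0,4): δ = 93.15°  ·
  (0,5): δ = 131.07°  ·
  (1,2): δ = 111.45°  ·
  (1,3): δ = 28.06°  ✓
  (1,4): δ = 33.77°  ✓
  (1,5): δ = 71.69°  ·
  (2,3): δ = 96.61°  ·
  (2,4): δ = 34.78°  ✓
  (2,5): δ = 3.14°  ✓
  (3,4): δ = 118.18°  ·
  (3,5): δ = 80.25°  ·
  (4,5): δ = 142.08°  ·
antipodal pairs: 6

count = 6; pairs: (0,2), (0,3), (1,3), (1,4), (2,4), (2,5)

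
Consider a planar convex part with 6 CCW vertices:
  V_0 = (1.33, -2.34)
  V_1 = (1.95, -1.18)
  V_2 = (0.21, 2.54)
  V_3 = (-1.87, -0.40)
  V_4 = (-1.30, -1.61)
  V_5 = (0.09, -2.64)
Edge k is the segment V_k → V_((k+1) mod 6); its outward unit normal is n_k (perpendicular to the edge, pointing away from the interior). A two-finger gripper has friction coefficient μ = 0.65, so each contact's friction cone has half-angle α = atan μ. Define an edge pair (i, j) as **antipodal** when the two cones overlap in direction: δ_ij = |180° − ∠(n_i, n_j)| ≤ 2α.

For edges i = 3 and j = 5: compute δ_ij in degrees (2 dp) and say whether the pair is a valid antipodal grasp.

α = atan 0.65 = 33.02°;  2α = 66.05°
edge 3: e_3 = (+0.57, -1.21);  n_3 = (-0.9046, -0.4262)
edge 5: e_5 = (+1.24, +0.30);  n_5 = (+0.2352, -0.9720)
∠(n_3, n_5) = 78.38°
δ = |180° − 78.38°| = 101.62°
101.62° > 2α = 66.05°  →  invalid

δ = 101.62°, invalid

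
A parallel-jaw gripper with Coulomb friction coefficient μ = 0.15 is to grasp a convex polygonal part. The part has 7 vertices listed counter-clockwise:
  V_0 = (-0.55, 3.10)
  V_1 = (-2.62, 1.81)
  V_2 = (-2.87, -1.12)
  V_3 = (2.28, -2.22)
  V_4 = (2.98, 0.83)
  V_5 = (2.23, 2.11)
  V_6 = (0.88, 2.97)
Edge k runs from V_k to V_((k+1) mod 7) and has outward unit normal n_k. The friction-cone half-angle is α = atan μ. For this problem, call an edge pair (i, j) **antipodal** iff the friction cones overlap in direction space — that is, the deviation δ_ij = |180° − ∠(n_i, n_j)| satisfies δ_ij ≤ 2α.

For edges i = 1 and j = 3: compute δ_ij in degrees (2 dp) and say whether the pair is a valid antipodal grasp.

α = atan 0.15 = 8.53°;  2α = 17.06°
edge 1: e_1 = (-0.25, -2.93);  n_1 = (-0.9964, +0.0850)
edge 3: e_3 = (+0.70, +3.05);  n_3 = (+0.9747, -0.2237)
∠(n_1, n_3) = 171.95°
δ = |180° − 171.95°| = 8.05°
8.05° ≤ 2α = 17.06°  →  valid

δ = 8.05°, valid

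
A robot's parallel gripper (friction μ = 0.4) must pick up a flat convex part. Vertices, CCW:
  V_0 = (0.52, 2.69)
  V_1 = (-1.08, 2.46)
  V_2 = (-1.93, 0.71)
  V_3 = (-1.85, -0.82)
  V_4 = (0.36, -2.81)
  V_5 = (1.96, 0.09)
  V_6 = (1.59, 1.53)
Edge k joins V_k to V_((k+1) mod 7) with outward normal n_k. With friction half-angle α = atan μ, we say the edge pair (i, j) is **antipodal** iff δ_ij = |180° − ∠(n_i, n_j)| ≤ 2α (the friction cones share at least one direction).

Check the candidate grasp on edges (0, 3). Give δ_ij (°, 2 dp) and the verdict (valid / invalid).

δ = 50.18°, invalid

α = atan 0.4 = 21.80°;  2α = 43.60°
edge 0: e_0 = (-1.60, -0.23);  n_0 = (-0.1423, +0.9898)
edge 3: e_3 = (+2.21, -1.99);  n_3 = (-0.6692, -0.7431)
∠(n_0, n_3) = 129.82°
δ = |180° − 129.82°| = 50.18°
50.18° > 2α = 43.60°  →  invalid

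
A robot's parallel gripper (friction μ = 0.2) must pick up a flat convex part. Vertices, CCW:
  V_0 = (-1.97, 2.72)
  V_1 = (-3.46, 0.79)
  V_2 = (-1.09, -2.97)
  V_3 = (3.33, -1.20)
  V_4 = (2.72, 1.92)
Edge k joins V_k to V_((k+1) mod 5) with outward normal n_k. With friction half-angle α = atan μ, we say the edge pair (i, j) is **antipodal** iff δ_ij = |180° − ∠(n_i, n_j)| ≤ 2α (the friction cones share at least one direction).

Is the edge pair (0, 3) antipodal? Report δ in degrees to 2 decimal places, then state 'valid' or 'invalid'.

α = atan 0.2 = 11.31°;  2α = 22.62°
edge 0: e_0 = (-1.49, -1.93);  n_0 = (-0.7916, +0.6111)
edge 3: e_3 = (-0.61, +3.12);  n_3 = (+0.9814, +0.1919)
∠(n_0, n_3) = 131.27°
δ = |180° − 131.27°| = 48.73°
48.73° > 2α = 22.62°  →  invalid

δ = 48.73°, invalid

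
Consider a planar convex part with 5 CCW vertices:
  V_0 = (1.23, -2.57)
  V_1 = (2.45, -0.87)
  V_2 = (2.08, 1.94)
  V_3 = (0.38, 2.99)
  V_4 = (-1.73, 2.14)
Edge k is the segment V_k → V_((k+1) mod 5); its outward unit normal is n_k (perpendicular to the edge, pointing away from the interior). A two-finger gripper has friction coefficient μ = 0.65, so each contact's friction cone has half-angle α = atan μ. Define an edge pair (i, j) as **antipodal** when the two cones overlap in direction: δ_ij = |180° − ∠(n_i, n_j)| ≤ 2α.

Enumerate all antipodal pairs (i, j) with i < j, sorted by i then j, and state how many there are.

α = atan 0.65 = 33.02°;  2α = 66.05°
n_0 = (+0.8124, -0.5830)
n_1 = (+0.9914, +0.1305)
n_2 = (+0.5255, +0.8508)
n_3 = (-0.3737, +0.9276)
n_4 = (-0.8467, -0.5321)
  (0,1): δ = 136.83°  ·
  (0,2): δ = 86.04°  ·
  (0,3): δ = 32.39°  ✓
  (0,4): δ = 67.81°  ·
  (1,2): δ = 129.20°  ·
  (1,3): δ = 75.56°  ·
  (1,4): δ = 24.65°  ✓
  (2,3): δ = 126.36°  ·
  (2,4): δ = 26.15°  ✓
  (3,4): δ = 79.79°  ·
antipodal pairs: 3

count = 3; pairs: (0,3), (1,4), (2,4)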